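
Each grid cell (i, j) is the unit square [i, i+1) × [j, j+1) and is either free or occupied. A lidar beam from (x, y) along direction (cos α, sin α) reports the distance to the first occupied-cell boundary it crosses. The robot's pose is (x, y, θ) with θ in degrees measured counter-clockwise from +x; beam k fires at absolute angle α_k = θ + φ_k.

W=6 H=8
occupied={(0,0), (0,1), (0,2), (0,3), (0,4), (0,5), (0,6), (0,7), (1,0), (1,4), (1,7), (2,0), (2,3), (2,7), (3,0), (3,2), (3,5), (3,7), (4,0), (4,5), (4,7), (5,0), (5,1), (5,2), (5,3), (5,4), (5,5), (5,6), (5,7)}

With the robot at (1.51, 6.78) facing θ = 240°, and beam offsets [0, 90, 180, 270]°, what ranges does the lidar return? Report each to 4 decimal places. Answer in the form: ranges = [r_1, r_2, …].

beam 1: φ=0°, α=240°
  d=(-0.5000,-0.8660)  start (1,6)  tX=1.0200 tY=0.9007  stride 1/|dx|=2.0000 1/|dy|=1.1547
    cross y-line → (1,5), t=0.9007
    cross x-line → (0,5), t=1.0200 (wall)
  → r_1 = 1.0200
beam 2: φ=90°, α=330°
  d=(0.8660,-0.5000)  start (1,6)  tX=0.5658 tY=1.5600  stride 1/|dx|=1.1547 1/|dy|=2.0000
    cross x-line → (2,6), t=0.5658
    cross y-line → (2,5), t=1.5600
    cross x-line → (3,5), t=1.7205 (wall)
  → r_2 = 1.7205
beam 3: φ=180°, α=60°
  d=(0.5000,0.8660)  start (1,6)  tX=0.9800 tY=0.2540  stride 1/|dx|=2.0000 1/|dy|=1.1547
    cross y-line → (1,7), t=0.2540 (wall)
  → r_3 = 0.2540
beam 4: φ=270°, α=150°
  d=(-0.8660,0.5000)  start (1,6)  tX=0.5889 tY=0.4400  stride 1/|dx|=1.1547 1/|dy|=2.0000
    cross y-line → (1,7), t=0.4400 (wall)
  → r_4 = 0.4400

ranges = [1.0200, 1.7205, 0.2540, 0.4400]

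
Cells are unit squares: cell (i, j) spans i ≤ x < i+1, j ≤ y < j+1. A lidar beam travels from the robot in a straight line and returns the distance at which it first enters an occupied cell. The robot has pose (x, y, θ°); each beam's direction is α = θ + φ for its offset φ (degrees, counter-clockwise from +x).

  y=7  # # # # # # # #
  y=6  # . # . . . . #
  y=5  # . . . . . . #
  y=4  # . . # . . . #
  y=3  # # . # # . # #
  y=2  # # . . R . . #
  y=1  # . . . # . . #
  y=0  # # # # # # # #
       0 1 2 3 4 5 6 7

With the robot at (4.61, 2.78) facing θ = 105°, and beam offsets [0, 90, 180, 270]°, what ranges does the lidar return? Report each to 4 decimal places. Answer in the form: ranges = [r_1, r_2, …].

beam 1: φ=0°, α=105°
  cosα=-0.2588 sinα=0.9659 | (4,2) | tMaxX 2.3569 tMaxY 0.2278 | tΔX 3.8637 tΔY 1.0353
    t=0.2278 [y] (4,3) — stop
  → r_1 = 0.2278
beam 2: φ=90°, α=195°
  cosα=-0.9659 sinα=-0.2588 | (4,2) | tMaxX 0.6315 tMaxY 3.0137 | tΔX 1.0353 tΔY 3.8637
    t=0.6315 [x] (3,2)
    t=1.6668 [x] (2,2)
    t=2.7021 [x] (1,2) — stop
  → r_2 = 2.7021
beam 3: φ=180°, α=285°
  cosα=0.2588 sinα=-0.9659 | (4,2) | tMaxX 1.5068 tMaxY 0.8075 | tΔX 3.8637 tΔY 1.0353
    t=0.8075 [y] (4,1) — stop
  → r_3 = 0.8075
beam 4: φ=270°, α=15°
  cosα=0.9659 sinα=0.2588 | (4,2) | tMaxX 0.4038 tMaxY 0.8500 | tΔX 1.0353 tΔY 3.8637
    t=0.4038 [x] (5,2)
    t=0.8500 [y] (5,3)
    t=1.4390 [x] (6,3) — stop
  → r_4 = 1.4390

ranges = [0.2278, 2.7021, 0.8075, 1.4390]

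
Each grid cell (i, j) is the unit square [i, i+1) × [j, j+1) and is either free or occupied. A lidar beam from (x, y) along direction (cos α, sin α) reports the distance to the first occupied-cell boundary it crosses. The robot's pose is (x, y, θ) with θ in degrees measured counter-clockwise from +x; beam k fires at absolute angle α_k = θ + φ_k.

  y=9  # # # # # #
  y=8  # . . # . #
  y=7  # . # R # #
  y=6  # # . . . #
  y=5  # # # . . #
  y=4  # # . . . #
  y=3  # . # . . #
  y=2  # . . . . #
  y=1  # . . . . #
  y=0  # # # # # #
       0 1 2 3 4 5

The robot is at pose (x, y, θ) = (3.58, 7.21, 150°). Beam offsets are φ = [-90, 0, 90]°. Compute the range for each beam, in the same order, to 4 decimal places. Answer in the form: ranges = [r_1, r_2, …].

ranges = [0.8400, 0.6697, 1.3972]

beam 1: φ=-90°, α=60°
  dir = (cos 60°, sin 60°) = (0.5000, 0.8660); from cell (3,7)
  next x-line at t=0.8400, next y-line at t=0.9122; Δt_x=2.0000, Δt_y=1.1547
    x: enter (4,7) at t=0.8400 ← occupied
  → r_1 = 0.8400
beam 2: φ=0°, α=150°
  dir = (cos 150°, sin 150°) = (-0.8660, 0.5000); from cell (3,7)
  next x-line at t=0.6697, next y-line at t=1.5800; Δt_x=1.1547, Δt_y=2.0000
    x: enter (2,7) at t=0.6697 ← occupied
  → r_2 = 0.6697
beam 3: φ=90°, α=240°
  dir = (cos 240°, sin 240°) = (-0.5000, -0.8660); from cell (3,7)
  next x-line at t=1.1600, next y-line at t=0.2425; Δt_x=2.0000, Δt_y=1.1547
    y: enter (3,6) at t=0.2425
    x: enter (2,6) at t=1.1600
    y: enter (2,5) at t=1.3972 ← occupied
  → r_3 = 1.3972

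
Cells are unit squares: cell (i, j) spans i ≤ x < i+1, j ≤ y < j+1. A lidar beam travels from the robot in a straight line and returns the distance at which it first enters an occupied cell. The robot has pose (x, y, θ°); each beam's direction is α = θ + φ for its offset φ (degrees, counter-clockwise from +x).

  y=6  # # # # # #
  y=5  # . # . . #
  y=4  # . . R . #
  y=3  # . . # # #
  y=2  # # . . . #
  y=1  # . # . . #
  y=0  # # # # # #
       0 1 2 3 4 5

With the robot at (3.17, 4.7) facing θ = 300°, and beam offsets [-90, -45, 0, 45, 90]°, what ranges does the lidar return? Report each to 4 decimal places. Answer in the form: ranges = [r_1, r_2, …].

beam 1: φ=-90°, α=210°
  d=(-0.8660,-0.5000)  start (3,4)  tX=0.1963 tY=1.4000  stride 1/|dx|=1.1547 1/|dy|=2.0000
    cross x-line → (2,4), t=0.1963
    cross x-line → (1,4), t=1.3510
    cross y-line → (1,3), t=1.4000
    cross x-line → (0,3), t=2.5057 (wall)
  → r_1 = 2.5057
beam 2: φ=-45°, α=255°
  d=(-0.2588,-0.9659)  start (3,4)  tX=0.6568 tY=0.7247  stride 1/|dx|=3.8637 1/|dy|=1.0353
    cross x-line → (2,4), t=0.6568
    cross y-line → (2,3), t=0.7247
    cross y-line → (2,2), t=1.7600
    cross y-line → (2,1), t=2.7952 (wall)
  → r_2 = 2.7952
beam 3: φ=0°, α=300°
  d=(0.5000,-0.8660)  start (3,4)  tX=1.6600 tY=0.8083  stride 1/|dx|=2.0000 1/|dy|=1.1547
    cross y-line → (3,3), t=0.8083 (wall)
  → r_3 = 0.8083
beam 4: φ=45°, α=345°
  d=(0.9659,-0.2588)  start (3,4)  tX=0.8593 tY=2.7046  stride 1/|dx|=1.0353 1/|dy|=3.8637
    cross x-line → (4,4), t=0.8593
    cross x-line → (5,4), t=1.8946 (wall)
  → r_4 = 1.8946
beam 5: φ=90°, α=30°
  d=(0.8660,0.5000)  start (3,4)  tX=0.9584 tY=0.6000  stride 1/|dx|=1.1547 1/|dy|=2.0000
    cross y-line → (3,5), t=0.6000
    cross x-line → (4,5), t=0.9584
    cross x-line → (5,5), t=2.1131 (wall)
  → r_5 = 2.1131

ranges = [2.5057, 2.7952, 0.8083, 1.8946, 2.1131]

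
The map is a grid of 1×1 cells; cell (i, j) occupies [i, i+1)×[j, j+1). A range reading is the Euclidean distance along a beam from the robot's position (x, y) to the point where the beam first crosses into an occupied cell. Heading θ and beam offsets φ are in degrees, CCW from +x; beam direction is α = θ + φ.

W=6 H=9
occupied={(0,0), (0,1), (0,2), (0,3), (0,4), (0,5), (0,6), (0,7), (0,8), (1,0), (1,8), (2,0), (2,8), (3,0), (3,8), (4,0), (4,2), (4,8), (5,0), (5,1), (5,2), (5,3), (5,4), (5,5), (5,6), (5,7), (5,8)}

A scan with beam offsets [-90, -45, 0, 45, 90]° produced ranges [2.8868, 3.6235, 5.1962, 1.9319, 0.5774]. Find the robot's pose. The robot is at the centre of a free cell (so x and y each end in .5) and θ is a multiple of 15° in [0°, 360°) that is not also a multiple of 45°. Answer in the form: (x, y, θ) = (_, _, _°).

Candidates: 27 free-cell centres × 16 headings = 432 poses. Raycast each; keep the one whose scan matches to 4 dp.
  (1.5, 5.5, 105°): beam 1 = 3.6235 ≠ 2.8868 ✗
  (3.5, 3.5, 150°): beam 1 = 3.0000 ≠ 2.8868 ✗
  (4.5, 4.5, 195°): beam 1 = 3.6235 ≠ 2.8868 ✗
  (2.5, 1.5, 165°): beam 1 = 6.7293 ≠ 2.8868 ✗
  …
  (1.5, 3.5, 60°): r_1=2.8868, r_2=3.6235, r_3=5.1962, r_4=1.9319, r_5=0.5774 — all match ✓
Only this pose fits every beam.

(x, y, θ) = (1.5, 3.5, 60°)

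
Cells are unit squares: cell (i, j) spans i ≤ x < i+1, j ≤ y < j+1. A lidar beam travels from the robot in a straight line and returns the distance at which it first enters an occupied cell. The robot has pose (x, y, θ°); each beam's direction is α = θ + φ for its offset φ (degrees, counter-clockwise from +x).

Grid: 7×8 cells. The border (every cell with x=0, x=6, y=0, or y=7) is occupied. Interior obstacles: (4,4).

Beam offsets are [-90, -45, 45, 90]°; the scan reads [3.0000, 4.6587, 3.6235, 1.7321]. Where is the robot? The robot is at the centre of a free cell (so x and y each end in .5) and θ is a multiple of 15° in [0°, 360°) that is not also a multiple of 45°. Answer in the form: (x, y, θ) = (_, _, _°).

The pose lattice has 29·16 = 464 candidates. Test each by forward raycasting.
  (3.5, 5.5, 60°): beam 1 = 1.0000 ≠ 3.0000 ✗
  (2.5, 2.5, 75°): beam 1 = 3.6235 ≠ 3.0000 ✗
  (2.5, 3.5, 30°): beam 1 = 2.8868 ≠ 3.0000 ✗
  …
  (2.5, 5.5, 330°): r_1=3.0000, r_2=4.6587, r_3=3.6235, r_4=1.7321 — all match ✓
Only this pose fits every beam.

(x, y, θ) = (2.5, 5.5, 330°)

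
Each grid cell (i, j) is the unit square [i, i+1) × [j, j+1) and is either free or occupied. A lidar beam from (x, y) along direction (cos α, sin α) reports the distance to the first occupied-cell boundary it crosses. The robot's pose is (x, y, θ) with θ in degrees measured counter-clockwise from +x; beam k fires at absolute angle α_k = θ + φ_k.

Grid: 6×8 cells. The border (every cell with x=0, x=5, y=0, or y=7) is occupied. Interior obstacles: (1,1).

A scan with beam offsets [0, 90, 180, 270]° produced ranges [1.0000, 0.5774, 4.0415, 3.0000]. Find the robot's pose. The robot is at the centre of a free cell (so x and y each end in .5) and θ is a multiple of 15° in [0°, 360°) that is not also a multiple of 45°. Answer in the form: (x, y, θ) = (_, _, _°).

(x, y, θ) = (4.5, 3.5, 300°)

The pose lattice has 23·16 = 368 candidates. Test each by forward raycasting.
  (4.5, 3.5, 195°): beam 1 = 3.6235 ≠ 1.0000 ✗
  (2.5, 4.5, 255°): beam 1 = 2.5882 ≠ 1.0000 ✗
  (3.5, 1.5, 195°): beam 1 = 1.5529 ≠ 1.0000 ✗
  (3.5, 4.5, 240°): beam 1 = 3.0000 ≠ 1.0000 ✗
  (3.5, 4.5, 255°): beam 1 = 3.6235 ≠ 1.0000 ✗
  …
  (4.5, 3.5, 300°): r_1=1.0000, r_2=0.5774, r_3=4.0415, r_4=3.0000 — all match ✓
Unique over the lattice → pose = (4.5, 3.5, 300°).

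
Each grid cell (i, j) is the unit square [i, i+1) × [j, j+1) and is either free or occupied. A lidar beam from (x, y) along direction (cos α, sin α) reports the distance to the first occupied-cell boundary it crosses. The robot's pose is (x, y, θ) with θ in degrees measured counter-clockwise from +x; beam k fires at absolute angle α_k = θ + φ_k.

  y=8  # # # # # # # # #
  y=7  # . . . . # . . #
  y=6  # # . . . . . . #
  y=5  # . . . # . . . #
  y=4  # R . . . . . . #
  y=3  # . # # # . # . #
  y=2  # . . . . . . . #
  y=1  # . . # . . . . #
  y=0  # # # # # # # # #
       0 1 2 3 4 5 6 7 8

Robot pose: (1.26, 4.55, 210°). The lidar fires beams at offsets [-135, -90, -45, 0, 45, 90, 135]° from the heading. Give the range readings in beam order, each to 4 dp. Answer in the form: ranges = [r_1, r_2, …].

beam 1: φ=-135°, α=75°
  dir = (cos 75°, sin 75°) = (0.2588, 0.9659); from cell (1,4)
  next x-line at t=2.8591, next y-line at t=0.4659; Δt_x=3.8637, Δt_y=1.0353
    y: enter (1,5) at t=0.4659
    y: enter (1,6) at t=1.5012 ← occupied
  → r_1 = 1.5012
beam 2: φ=-90°, α=120°
  dir = (cos 120°, sin 120°) = (-0.5000, 0.8660); from cell (1,4)
  next x-line at t=0.5200, next y-line at t=0.5196; Δt_x=2.0000, Δt_y=1.1547
    y: enter (1,5) at t=0.5196
    x: enter (0,5) at t=0.5200 ← occupied
  → r_2 = 0.5200
beam 3: φ=-45°, α=165°
  dir = (cos 165°, sin 165°) = (-0.9659, 0.2588); from cell (1,4)
  next x-line at t=0.2692, next y-line at t=1.7387; Δt_x=1.0353, Δt_y=3.8637
    x: enter (0,4) at t=0.2692 ← occupied
  → r_3 = 0.2692
beam 4: φ=0°, α=210°
  dir = (cos 210°, sin 210°) = (-0.8660, -0.5000); from cell (1,4)
  next x-line at t=0.3002, next y-line at t=1.1000; Δt_x=1.1547, Δt_y=2.0000
    x: enter (0,4) at t=0.3002 ← occupied
  → r_4 = 0.3002
beam 5: φ=45°, α=255°
  dir = (cos 255°, sin 255°) = (-0.2588, -0.9659); from cell (1,4)
  next x-line at t=1.0046, next y-line at t=0.5694; Δt_x=3.8637, Δt_y=1.0353
    y: enter (1,3) at t=0.5694
    x: enter (0,3) at t=1.0046 ← occupied
  → r_5 = 1.0046
beam 6: φ=90°, α=300°
  dir = (cos 300°, sin 300°) = (0.5000, -0.8660); from cell (1,4)
  next x-line at t=1.4800, next y-line at t=0.6351; Δt_x=2.0000, Δt_y=1.1547
    y: enter (1,3) at t=0.6351
    x: enter (2,3) at t=1.4800 ← occupied
  → r_6 = 1.4800
beam 7: φ=135°, α=345°
  dir = (cos 345°, sin 345°) = (0.9659, -0.2588); from cell (1,4)
  next x-line at t=0.7661, next y-line at t=2.1250; Δt_x=1.0353, Δt_y=3.8637
    x: enter (2,4) at t=0.7661
    x: enter (3,4) at t=1.8014
    y: enter (3,3) at t=2.1250 ← occupied
  → r_7 = 2.1250

ranges = [1.5012, 0.5200, 0.2692, 0.3002, 1.0046, 1.4800, 2.1250]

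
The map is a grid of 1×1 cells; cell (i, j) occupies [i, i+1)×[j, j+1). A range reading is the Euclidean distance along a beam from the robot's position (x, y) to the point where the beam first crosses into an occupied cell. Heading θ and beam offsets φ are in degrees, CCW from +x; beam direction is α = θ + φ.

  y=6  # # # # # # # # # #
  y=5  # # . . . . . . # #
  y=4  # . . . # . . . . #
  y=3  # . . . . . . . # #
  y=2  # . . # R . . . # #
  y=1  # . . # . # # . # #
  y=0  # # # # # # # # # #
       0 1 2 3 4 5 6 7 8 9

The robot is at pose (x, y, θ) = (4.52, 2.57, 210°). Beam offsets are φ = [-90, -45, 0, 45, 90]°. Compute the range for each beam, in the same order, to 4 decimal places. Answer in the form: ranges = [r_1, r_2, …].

beam 1: φ=-90°, α=120°
  dir = (cos 120°, sin 120°) = (-0.5000, 0.8660); from cell (4,2)
  next x-line at t=1.0400, next y-line at t=0.4965; Δt_x=2.0000, Δt_y=1.1547
    y: enter (4,3) at t=0.4965
    x: enter (3,3) at t=1.0400
    y: enter (3,4) at t=1.6512
    y: enter (3,5) at t=2.8059
    x: enter (2,5) at t=3.0400
    y: enter (2,6) at t=3.9606 ← occupied
  → r_1 = 3.9606
beam 2: φ=-45°, α=165°
  dir = (cos 165°, sin 165°) = (-0.9659, 0.2588); from cell (4,2)
  next x-line at t=0.5383, next y-line at t=1.6614; Δt_x=1.0353, Δt_y=3.8637
    x: enter (3,2) at t=0.5383 ← occupied
  → r_2 = 0.5383
beam 3: φ=0°, α=210°
  dir = (cos 210°, sin 210°) = (-0.8660, -0.5000); from cell (4,2)
  next x-line at t=0.6004, next y-line at t=1.1400; Δt_x=1.1547, Δt_y=2.0000
    x: enter (3,2) at t=0.6004 ← occupied
  → r_3 = 0.6004
beam 4: φ=45°, α=255°
  dir = (cos 255°, sin 255°) = (-0.2588, -0.9659); from cell (4,2)
  next x-line at t=2.0091, next y-line at t=0.5901; Δt_x=3.8637, Δt_y=1.0353
    y: enter (4,1) at t=0.5901
    y: enter (4,0) at t=1.6254 ← occupied
  → r_4 = 1.6254
beam 5: φ=90°, α=300°
  dir = (cos 300°, sin 300°) = (0.5000, -0.8660); from cell (4,2)
  next x-line at t=0.9600, next y-line at t=0.6582; Δt_x=2.0000, Δt_y=1.1547
    y: enter (4,1) at t=0.6582
    x: enter (5,1) at t=0.9600 ← occupied
  → r_5 = 0.9600

ranges = [3.9606, 0.5383, 0.6004, 1.6254, 0.9600]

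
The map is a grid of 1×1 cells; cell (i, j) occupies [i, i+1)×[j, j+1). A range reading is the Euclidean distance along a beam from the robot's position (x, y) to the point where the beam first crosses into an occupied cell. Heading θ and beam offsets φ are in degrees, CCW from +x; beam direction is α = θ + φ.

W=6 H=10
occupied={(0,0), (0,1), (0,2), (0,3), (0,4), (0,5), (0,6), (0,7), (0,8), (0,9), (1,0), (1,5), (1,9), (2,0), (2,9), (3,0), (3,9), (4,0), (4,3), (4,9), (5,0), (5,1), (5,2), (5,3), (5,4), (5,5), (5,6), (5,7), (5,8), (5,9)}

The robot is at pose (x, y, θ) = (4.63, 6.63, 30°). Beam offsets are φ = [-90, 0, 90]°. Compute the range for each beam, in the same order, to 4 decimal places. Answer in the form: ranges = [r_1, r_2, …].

beam 1: φ=-90°, α=300°
  cosα=0.5000 sinα=-0.8660 | (4,6) | tMaxX 0.7400 tMaxY 0.7275 | tΔX 2.0000 tΔY 1.1547
    t=0.7275 [y] (4,5)
    t=0.7400 [x] (5,5) — stop
  → r_1 = 0.7400
beam 2: φ=0°, α=30°
  cosα=0.8660 sinα=0.5000 | (4,6) | tMaxX 0.4272 tMaxY 0.7400 | tΔX 1.1547 tΔY 2.0000
    t=0.4272 [x] (5,6) — stop
  → r_2 = 0.4272
beam 3: φ=90°, α=120°
  cosα=-0.5000 sinα=0.8660 | (4,6) | tMaxX 1.2600 tMaxY 0.4272 | tΔX 2.0000 tΔY 1.1547
    t=0.4272 [y] (4,7)
    t=1.2600 [x] (3,7)
    t=1.5819 [y] (3,8)
    t=2.7366 [y] (3,9) — stop
  → r_3 = 2.7366

ranges = [0.7400, 0.4272, 2.7366]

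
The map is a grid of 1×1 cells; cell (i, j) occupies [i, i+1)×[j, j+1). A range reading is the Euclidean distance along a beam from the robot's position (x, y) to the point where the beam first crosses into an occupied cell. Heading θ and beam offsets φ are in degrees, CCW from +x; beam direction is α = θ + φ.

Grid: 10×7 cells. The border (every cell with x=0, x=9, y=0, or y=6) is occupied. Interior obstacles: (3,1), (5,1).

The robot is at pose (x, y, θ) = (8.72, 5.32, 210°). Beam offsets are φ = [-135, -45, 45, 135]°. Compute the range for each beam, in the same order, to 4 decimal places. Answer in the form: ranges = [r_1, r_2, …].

ranges = [0.7040, 2.6273, 4.4724, 0.2899]

beam 1: φ=-135°, α=75°
  dir = (cos 75°, sin 75°) = (0.2588, 0.9659); from cell (8,5)
  next x-line at t=1.0818, next y-line at t=0.7040; Δt_x=3.8637, Δt_y=1.0353
    y: enter (8,6) at t=0.7040 ← occupied
  → r_1 = 0.7040
beam 2: φ=-45°, α=165°
  dir = (cos 165°, sin 165°) = (-0.9659, 0.2588); from cell (8,5)
  next x-line at t=0.7454, next y-line at t=2.6273; Δt_x=1.0353, Δt_y=3.8637
    x: enter (7,5) at t=0.7454
    x: enter (6,5) at t=1.7807
    y: enter (6,6) at t=2.6273 ← occupied
  → r_2 = 2.6273
beam 3: φ=45°, α=255°
  dir = (cos 255°, sin 255°) = (-0.2588, -0.9659); from cell (8,5)
  next x-line at t=2.7819, next y-line at t=0.3313; Δt_x=3.8637, Δt_y=1.0353
    y: enter (8,4) at t=0.3313
    y: enter (8,3) at t=1.3666
    y: enter (8,2) at t=2.4018
    x: enter (7,2) at t=2.7819
    y: enter (7,1) at t=3.4371
    y: enter (7,0) at t=4.4724 ← occupied
  → r_3 = 4.4724
beam 4: φ=135°, α=345°
  dir = (cos 345°, sin 345°) = (0.9659, -0.2588); from cell (8,5)
  next x-line at t=0.2899, next y-line at t=1.2364; Δt_x=1.0353, Δt_y=3.8637
    x: enter (9,5) at t=0.2899 ← occupied
  → r_4 = 0.2899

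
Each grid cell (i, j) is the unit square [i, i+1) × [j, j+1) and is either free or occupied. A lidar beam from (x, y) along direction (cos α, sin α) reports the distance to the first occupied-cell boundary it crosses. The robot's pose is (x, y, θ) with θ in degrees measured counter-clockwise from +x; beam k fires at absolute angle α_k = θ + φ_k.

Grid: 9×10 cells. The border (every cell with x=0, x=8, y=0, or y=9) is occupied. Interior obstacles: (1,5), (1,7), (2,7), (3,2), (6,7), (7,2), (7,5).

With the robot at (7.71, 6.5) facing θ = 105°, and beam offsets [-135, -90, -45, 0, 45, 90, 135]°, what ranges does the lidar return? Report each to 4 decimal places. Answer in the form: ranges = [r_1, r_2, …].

ranges = [0.3349, 0.3002, 0.5800, 2.5882, 1.0000, 6.9467, 0.5774]

beam 1: φ=-135°, α=330°
  d=(0.8660,-0.5000)  start (7,6)  tX=0.3349 tY=1.0000  stride 1/|dx|=1.1547 1/|dy|=2.0000
    cross x-line → (8,6), t=0.3349 (wall)
  → r_1 = 0.3349
beam 2: φ=-90°, α=15°
  d=(0.9659,0.2588)  start (7,6)  tX=0.3002 tY=1.9319  stride 1/|dx|=1.0353 1/|dy|=3.8637
    cross x-line → (8,6), t=0.3002 (wall)
  → r_2 = 0.3002
beam 3: φ=-45°, α=60°
  d=(0.5000,0.8660)  start (7,6)  tX=0.5800 tY=0.5774  stride 1/|dx|=2.0000 1/|dy|=1.1547
    cross y-line → (7,7), t=0.5774
    cross x-line → (8,7), t=0.5800 (wall)
  → r_3 = 0.5800
beam 4: φ=0°, α=105°
  d=(-0.2588,0.9659)  start (7,6)  tX=2.7432 tY=0.5176  stride 1/|dx|=3.8637 1/|dy|=1.0353
    cross y-line → (7,7), t=0.5176
    cross y-line → (7,8), t=1.5529
    cross y-line → (7,9), t=2.5882 (wall)
  → r_4 = 2.5882
beam 5: φ=45°, α=150°
  d=(-0.8660,0.5000)  start (7,6)  tX=0.8198 tY=1.0000  stride 1/|dx|=1.1547 1/|dy|=2.0000
    cross x-line → (6,6), t=0.8198
    cross y-line → (6,7), t=1.0000 (wall)
  → r_5 = 1.0000
beam 6: φ=90°, α=195°
  d=(-0.9659,-0.2588)  start (7,6)  tX=0.7350 tY=1.9319  stride 1/|dx|=1.0353 1/|dy|=3.8637
    cross x-line → (6,6), t=0.7350
    cross x-line → (5,6), t=1.7703
    cross y-line → (5,5), t=1.9319
    cross x-line → (4,5), t=2.8056
    cross x-line → (3,5), t=3.8409
    cross x-line → (2,5), t=4.8762
    cross y-line → (2,4), t=5.7956
    cross x-line → (1,4), t=5.9114
    cross x-line → (0,4), t=6.9467 (wall)
  → r_6 = 6.9467
beam 7: φ=135°, α=240°
  d=(-0.5000,-0.8660)  start (7,6)  tX=1.4200 tY=0.5774  stride 1/|dx|=2.0000 1/|dy|=1.1547
    cross y-line → (7,5), t=0.5774 (wall)
  → r_7 = 0.5774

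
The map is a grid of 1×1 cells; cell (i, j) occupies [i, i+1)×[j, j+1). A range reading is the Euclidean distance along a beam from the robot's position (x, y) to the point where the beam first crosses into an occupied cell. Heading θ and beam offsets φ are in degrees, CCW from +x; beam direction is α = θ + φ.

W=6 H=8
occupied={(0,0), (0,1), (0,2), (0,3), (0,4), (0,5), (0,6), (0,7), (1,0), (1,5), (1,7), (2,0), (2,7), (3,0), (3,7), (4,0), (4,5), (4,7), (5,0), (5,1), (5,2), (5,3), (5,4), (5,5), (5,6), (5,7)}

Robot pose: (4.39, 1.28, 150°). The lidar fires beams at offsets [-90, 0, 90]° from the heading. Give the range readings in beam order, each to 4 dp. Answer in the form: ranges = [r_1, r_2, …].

ranges = [1.2200, 3.9144, 0.3233]

beam 1: φ=-90°, α=60°
  cosα=0.5000 sinα=0.8660 | (4,1) | tMaxX 1.2200 tMaxY 0.8314 | tΔX 2.0000 tΔY 1.1547
    t=0.8314 [y] (4,2)
    t=1.2200 [x] (5,2) — stop
  → r_1 = 1.2200
beam 2: φ=0°, α=150°
  cosα=-0.8660 sinα=0.5000 | (4,1) | tMaxX 0.4503 tMaxY 1.4400 | tΔX 1.1547 tΔY 2.0000
    t=0.4503 [x] (3,1)
    t=1.4400 [y] (3,2)
    t=1.6050 [x] (2,2)
    t=2.7597 [x] (1,2)
    t=3.4400 [y] (1,3)
    t=3.9144 [x] (0,3) — stop
  → r_2 = 3.9144
beam 3: φ=90°, α=240°
  cosα=-0.5000 sinα=-0.8660 | (4,1) | tMaxX 0.7800 tMaxY 0.3233 | tΔX 2.0000 tΔY 1.1547
    t=0.3233 [y] (4,0) — stop
  → r_3 = 0.3233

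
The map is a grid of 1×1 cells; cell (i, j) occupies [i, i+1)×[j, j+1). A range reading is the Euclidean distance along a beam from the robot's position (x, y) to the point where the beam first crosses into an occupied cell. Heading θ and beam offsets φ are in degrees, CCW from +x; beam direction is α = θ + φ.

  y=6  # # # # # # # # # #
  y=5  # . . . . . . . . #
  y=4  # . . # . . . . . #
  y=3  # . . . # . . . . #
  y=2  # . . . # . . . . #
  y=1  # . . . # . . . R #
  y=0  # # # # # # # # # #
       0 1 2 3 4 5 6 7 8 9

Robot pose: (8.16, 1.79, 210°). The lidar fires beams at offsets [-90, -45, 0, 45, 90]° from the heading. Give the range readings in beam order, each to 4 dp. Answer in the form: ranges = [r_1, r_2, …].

ranges = [4.8613, 3.2715, 1.5800, 0.8179, 0.9122]

beam 1: φ=-90°, α=120°
  cosα=-0.5000 sinα=0.8660 | (8,1) | tMaxX 0.3200 tMaxY 0.2425 | tΔX 2.0000 tΔY 1.1547
    t=0.2425 [y] (8,2)
    t=0.3200 [x] (7,2)
    t=1.3972 [y] (7,3)
    t=2.3200 [x] (6,3)
    t=2.5519 [y] (6,4)
    t=3.7066 [y] (6,5)
    t=4.3200 [x] (5,5)
    t=4.8613 [y] (5,6) — stop
  → r_1 = 4.8613
beam 2: φ=-45°, α=165°
  cosα=-0.9659 sinα=0.2588 | (8,1) | tMaxX 0.1656 tMaxY 0.8114 | tΔX 1.0353 tΔY 3.8637
    t=0.1656 [x] (7,1)
    t=0.8114 [y] (7,2)
    t=1.2009 [x] (6,2)
    t=2.2362 [x] (5,2)
    t=3.2715 [x] (4,2) — stop
  → r_2 = 3.2715
beam 3: φ=0°, α=210°
  cosα=-0.8660 sinα=-0.5000 | (8,1) | tMaxX 0.1848 tMaxY 1.5800 | tΔX 1.1547 tΔY 2.0000
    t=0.1848 [x] (7,1)
    t=1.3395 [x] (6,1)
    t=1.5800 [y] (6,0) — stop
  → r_3 = 1.5800
beam 4: φ=45°, α=255°
  cosα=-0.2588 sinα=-0.9659 | (8,1) | tMaxX 0.6182 tMaxY 0.8179 | tΔX 3.8637 tΔY 1.0353
    t=0.6182 [x] (7,1)
    t=0.8179 [y] (7,0) — stop
  → r_4 = 0.8179
beam 5: φ=90°, α=300°
  cosα=0.5000 sinα=-0.8660 | (8,1) | tMaxX 1.6800 tMaxY 0.9122 | tΔX 2.0000 tΔY 1.1547
    t=0.9122 [y] (8,0) — stop
  → r_5 = 0.9122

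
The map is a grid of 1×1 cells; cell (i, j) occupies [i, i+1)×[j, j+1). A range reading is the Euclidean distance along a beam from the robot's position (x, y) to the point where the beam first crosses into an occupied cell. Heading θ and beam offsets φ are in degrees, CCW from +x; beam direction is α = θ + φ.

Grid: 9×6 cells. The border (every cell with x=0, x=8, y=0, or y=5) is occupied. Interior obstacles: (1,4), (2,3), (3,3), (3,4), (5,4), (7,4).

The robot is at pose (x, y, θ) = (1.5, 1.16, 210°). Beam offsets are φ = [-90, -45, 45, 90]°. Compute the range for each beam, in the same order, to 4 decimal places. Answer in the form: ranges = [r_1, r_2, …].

beam 1: φ=-90°, α=120°
  dir = (cos 120°, sin 120°) = (-0.5000, 0.8660); from cell (1,1)
  next x-line at t=1.0000, next y-line at t=0.9699; Δt_x=2.0000, Δt_y=1.1547
    y: enter (1,2) at t=0.9699
    x: enter (0,2) at t=1.0000 ← occupied
  → r_1 = 1.0000
beam 2: φ=-45°, α=165°
  dir = (cos 165°, sin 165°) = (-0.9659, 0.2588); from cell (1,1)
  next x-line at t=0.5176, next y-line at t=3.2455; Δt_x=1.0353, Δt_y=3.8637
    x: enter (0,1) at t=0.5176 ← occupied
  → r_2 = 0.5176
beam 3: φ=45°, α=255°
  dir = (cos 255°, sin 255°) = (-0.2588, -0.9659); from cell (1,1)
  next x-line at t=1.9319, next y-line at t=0.1656; Δt_x=3.8637, Δt_y=1.0353
    y: enter (1,0) at t=0.1656 ← occupied
  → r_3 = 0.1656
beam 4: φ=90°, α=300°
  dir = (cos 300°, sin 300°) = (0.5000, -0.8660); from cell (1,1)
  next x-line at t=1.0000, next y-line at t=0.1848; Δt_x=2.0000, Δt_y=1.1547
    y: enter (1,0) at t=0.1848 ← occupied
  → r_4 = 0.1848

ranges = [1.0000, 0.5176, 0.1656, 0.1848]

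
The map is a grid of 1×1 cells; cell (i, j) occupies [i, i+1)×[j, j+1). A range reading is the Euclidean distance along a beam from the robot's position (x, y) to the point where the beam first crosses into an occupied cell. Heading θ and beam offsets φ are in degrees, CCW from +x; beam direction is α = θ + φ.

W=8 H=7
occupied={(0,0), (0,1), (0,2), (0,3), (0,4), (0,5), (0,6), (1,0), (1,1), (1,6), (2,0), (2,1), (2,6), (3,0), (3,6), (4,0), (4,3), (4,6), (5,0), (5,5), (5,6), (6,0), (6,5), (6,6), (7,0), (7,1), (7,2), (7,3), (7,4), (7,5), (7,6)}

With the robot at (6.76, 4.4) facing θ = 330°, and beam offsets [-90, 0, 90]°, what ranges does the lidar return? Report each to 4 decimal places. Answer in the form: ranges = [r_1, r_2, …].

ranges = [3.9260, 0.2771, 0.4800]

beam 1: φ=-90°, α=240°
  direction (-0.5000, -0.8660); cell (6,4); t to first gridline: x 1.5200, y 0.4619 (then +2.0000 / +1.1547)
    (6,3) via y @ 0.4619
    (5,3) via x @ 1.5200
    (5,2) via y @ 1.6166
    (5,1) via y @ 2.7713
    (4,1) via x @ 3.5200
    (4,0) via y @ 3.9260  # hit
  → r_1 = 3.9260
beam 2: φ=0°, α=330°
  direction (0.8660, -0.5000); cell (6,4); t to first gridline: x 0.2771, y 0.8000 (then +1.1547 / +2.0000)
    (7,4) via x @ 0.2771  # hit
  → r_2 = 0.2771
beam 3: φ=90°, α=60°
  direction (0.5000, 0.8660); cell (6,4); t to first gridline: x 0.4800, y 0.6928 (then +2.0000 / +1.1547)
    (7,4) via x @ 0.4800  # hit
  → r_3 = 0.4800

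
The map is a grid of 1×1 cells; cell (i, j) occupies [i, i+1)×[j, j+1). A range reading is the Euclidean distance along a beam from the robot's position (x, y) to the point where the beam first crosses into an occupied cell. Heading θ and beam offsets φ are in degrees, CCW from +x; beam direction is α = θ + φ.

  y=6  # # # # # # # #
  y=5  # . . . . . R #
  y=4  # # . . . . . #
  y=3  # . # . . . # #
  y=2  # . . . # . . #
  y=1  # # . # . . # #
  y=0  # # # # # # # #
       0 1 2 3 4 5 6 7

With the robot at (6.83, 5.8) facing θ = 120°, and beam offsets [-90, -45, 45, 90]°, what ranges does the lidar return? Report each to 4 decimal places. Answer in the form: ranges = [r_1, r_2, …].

beam 1: φ=-90°, α=30°
  d=(0.8660,0.5000)  start (6,5)  tX=0.1963 tY=0.4000  stride 1/|dx|=1.1547 1/|dy|=2.0000
    cross x-line → (7,5), t=0.1963 (wall)
  → r_1 = 0.1963
beam 2: φ=-45°, α=75°
  d=(0.2588,0.9659)  start (6,5)  tX=0.6568 tY=0.2071  stride 1/|dx|=3.8637 1/|dy|=1.0353
    cross y-line → (6,6), t=0.2071 (wall)
  → r_2 = 0.2071
beam 3: φ=45°, α=165°
  d=(-0.9659,0.2588)  start (6,5)  tX=0.8593 tY=0.7727  stride 1/|dx|=1.0353 1/|dy|=3.8637
    cross y-line → (6,6), t=0.7727 (wall)
  → r_3 = 0.7727
beam 4: φ=90°, α=210°
  d=(-0.8660,-0.5000)  start (6,5)  tX=0.9584 tY=1.6000  stride 1/|dx|=1.1547 1/|dy|=2.0000
    cross x-line → (5,5), t=0.9584
    cross y-line → (5,4), t=1.6000
    cross x-line → (4,4), t=2.1131
    cross x-line → (3,4), t=3.2678
    cross y-line → (3,3), t=3.6000
    cross x-line → (2,3), t=4.4225 (wall)
  → r_4 = 4.4225

ranges = [0.1963, 0.2071, 0.7727, 4.4225]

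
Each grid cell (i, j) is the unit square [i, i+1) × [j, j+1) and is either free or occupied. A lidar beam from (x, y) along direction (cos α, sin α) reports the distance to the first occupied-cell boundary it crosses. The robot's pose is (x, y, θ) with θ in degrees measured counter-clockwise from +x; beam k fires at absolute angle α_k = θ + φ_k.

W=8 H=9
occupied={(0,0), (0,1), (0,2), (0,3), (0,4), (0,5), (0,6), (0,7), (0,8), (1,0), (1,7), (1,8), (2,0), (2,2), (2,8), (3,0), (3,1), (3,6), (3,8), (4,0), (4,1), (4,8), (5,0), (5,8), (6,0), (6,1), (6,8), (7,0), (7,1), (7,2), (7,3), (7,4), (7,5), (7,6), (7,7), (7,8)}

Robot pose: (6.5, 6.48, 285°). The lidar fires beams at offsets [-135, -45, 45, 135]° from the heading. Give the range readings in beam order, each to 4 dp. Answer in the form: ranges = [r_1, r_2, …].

beam 1: φ=-135°, α=150°
  dir = (cos 150°, sin 150°) = (-0.8660, 0.5000); from cell (6,6)
  next x-line at t=0.5774, next y-line at t=1.0400; Δt_x=1.1547, Δt_y=2.0000
    x: enter (5,6) at t=0.5774
    y: enter (5,7) at t=1.0400
    x: enter (4,7) at t=1.7321
    x: enter (3,7) at t=2.8868
    y: enter (3,8) at t=3.0400 ← occupied
  → r_1 = 3.0400
beam 2: φ=-45°, α=240°
  dir = (cos 240°, sin 240°) = (-0.5000, -0.8660); from cell (6,6)
  next x-line at t=1.0000, next y-line at t=0.5543; Δt_x=2.0000, Δt_y=1.1547
    y: enter (6,5) at t=0.5543
    x: enter (5,5) at t=1.0000
    y: enter (5,4) at t=1.7090
    y: enter (5,3) at t=2.8637
    x: enter (4,3) at t=3.0000
    y: enter (4,2) at t=4.0184
    x: enter (3,2) at t=5.0000
    y: enter (3,1) at t=5.1731 ← occupied
  → r_2 = 5.1731
beam 3: φ=45°, α=330°
  dir = (cos 330°, sin 330°) = (0.8660, -0.5000); from cell (6,6)
  next x-line at t=0.5774, next y-line at t=0.9600; Δt_x=1.1547, Δt_y=2.0000
    x: enter (7,6) at t=0.5774 ← occupied
  → r_3 = 0.5774
beam 4: φ=135°, α=60°
  dir = (cos 60°, sin 60°) = (0.5000, 0.8660); from cell (6,6)
  next x-line at t=1.0000, next y-line at t=0.6004; Δt_x=2.0000, Δt_y=1.1547
    y: enter (6,7) at t=0.6004
    x: enter (7,7) at t=1.0000 ← occupied
  → r_4 = 1.0000

ranges = [3.0400, 5.1731, 0.5774, 1.0000]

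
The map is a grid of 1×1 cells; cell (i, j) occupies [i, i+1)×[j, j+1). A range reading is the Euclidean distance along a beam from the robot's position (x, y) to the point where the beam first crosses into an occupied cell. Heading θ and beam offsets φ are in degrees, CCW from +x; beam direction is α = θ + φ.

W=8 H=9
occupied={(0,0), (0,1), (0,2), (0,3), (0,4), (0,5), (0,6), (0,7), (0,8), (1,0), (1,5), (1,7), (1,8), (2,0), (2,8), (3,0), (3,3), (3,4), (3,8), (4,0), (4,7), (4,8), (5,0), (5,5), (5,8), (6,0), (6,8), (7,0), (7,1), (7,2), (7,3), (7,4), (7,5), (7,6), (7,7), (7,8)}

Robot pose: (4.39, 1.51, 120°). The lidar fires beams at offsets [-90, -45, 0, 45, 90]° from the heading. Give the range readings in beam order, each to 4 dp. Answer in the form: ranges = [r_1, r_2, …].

beam 1: φ=-90°, α=30°
  dir = (cos 30°, sin 30°) = (0.8660, 0.5000); from cell (4,1)
  next x-line at t=0.7044, next y-line at t=0.9800; Δt_x=1.1547, Δt_y=2.0000
    x: enter (5,1) at t=0.7044
    y: enter (5,2) at t=0.9800
    x: enter (6,2) at t=1.8591
    y: enter (6,3) at t=2.9800
    x: enter (7,3) at t=3.0138 ← occupied
  → r_1 = 3.0138
beam 2: φ=-45°, α=75°
  dir = (cos 75°, sin 75°) = (0.2588, 0.9659); from cell (4,1)
  next x-line at t=2.3569, next y-line at t=0.5073; Δt_x=3.8637, Δt_y=1.0353
    y: enter (4,2) at t=0.5073
    y: enter (4,3) at t=1.5426
    x: enter (5,3) at t=2.3569
    y: enter (5,4) at t=2.5778
    y: enter (5,5) at t=3.6131 ← occupied
  → r_2 = 3.6131
beam 3: φ=0°, α=120°
  dir = (cos 120°, sin 120°) = (-0.5000, 0.8660); from cell (4,1)
  next x-line at t=0.7800, next y-line at t=0.5658; Δt_x=2.0000, Δt_y=1.1547
    y: enter (4,2) at t=0.5658
    x: enter (3,2) at t=0.7800
    y: enter (3,3) at t=1.7205 ← occupied
  → r_3 = 1.7205
beam 4: φ=45°, α=165°
  dir = (cos 165°, sin 165°) = (-0.9659, 0.2588); from cell (4,1)
  next x-line at t=0.4038, next y-line at t=1.8932; Δt_x=1.0353, Δt_y=3.8637
    x: enter (3,1) at t=0.4038
    x: enter (2,1) at t=1.4390
    y: enter (2,2) at t=1.8932
    x: enter (1,2) at t=2.4743
    x: enter (0,2) at t=3.5096 ← occupied
  → r_4 = 3.5096
beam 5: φ=90°, α=210°
  dir = (cos 210°, sin 210°) = (-0.8660, -0.5000); from cell (4,1)
  next x-line at t=0.4503, next y-line at t=1.0200; Δt_x=1.1547, Δt_y=2.0000
    x: enter (3,1) at t=0.4503
    y: enter (3,0) at t=1.0200 ← occupied
  → r_5 = 1.0200

ranges = [3.0138, 3.6131, 1.7205, 3.5096, 1.0200]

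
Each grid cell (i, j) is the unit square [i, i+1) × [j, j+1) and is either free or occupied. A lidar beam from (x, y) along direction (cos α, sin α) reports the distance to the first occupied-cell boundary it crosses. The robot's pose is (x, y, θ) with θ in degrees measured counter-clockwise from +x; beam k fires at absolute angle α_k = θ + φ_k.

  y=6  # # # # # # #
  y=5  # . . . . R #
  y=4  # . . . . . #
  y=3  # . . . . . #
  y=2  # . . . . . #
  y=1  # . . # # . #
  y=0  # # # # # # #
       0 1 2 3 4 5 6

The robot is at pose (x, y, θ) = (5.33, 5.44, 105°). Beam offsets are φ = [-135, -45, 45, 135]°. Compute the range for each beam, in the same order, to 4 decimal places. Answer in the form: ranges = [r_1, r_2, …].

ranges = [0.7736, 0.6466, 1.1200, 3.9722]

beam 1: φ=-135°, α=330°
  d=(0.8660,-0.5000)  start (5,5)  tX=0.7736 tY=0.8800  stride 1/|dx|=1.1547 1/|dy|=2.0000
    cross x-line → (6,5), t=0.7736 (wall)
  → r_1 = 0.7736
beam 2: φ=-45°, α=60°
  d=(0.5000,0.8660)  start (5,5)  tX=1.3400 tY=0.6466  stride 1/|dx|=2.0000 1/|dy|=1.1547
    cross y-line → (5,6), t=0.6466 (wall)
  → r_2 = 0.6466
beam 3: φ=45°, α=150°
  d=(-0.8660,0.5000)  start (5,5)  tX=0.3811 tY=1.1200  stride 1/|dx|=1.1547 1/|dy|=2.0000
    cross x-line → (4,5), t=0.3811
    cross y-line → (4,6), t=1.1200 (wall)
  → r_3 = 1.1200
beam 4: φ=135°, α=240°
  d=(-0.5000,-0.8660)  start (5,5)  tX=0.6600 tY=0.5081  stride 1/|dx|=2.0000 1/|dy|=1.1547
    cross y-line → (5,4), t=0.5081
    cross x-line → (4,4), t=0.6600
    cross y-line → (4,3), t=1.6628
    cross x-line → (3,3), t=2.6600
    cross y-line → (3,2), t=2.8175
    cross y-line → (3,1), t=3.9722 (wall)
  → r_4 = 3.9722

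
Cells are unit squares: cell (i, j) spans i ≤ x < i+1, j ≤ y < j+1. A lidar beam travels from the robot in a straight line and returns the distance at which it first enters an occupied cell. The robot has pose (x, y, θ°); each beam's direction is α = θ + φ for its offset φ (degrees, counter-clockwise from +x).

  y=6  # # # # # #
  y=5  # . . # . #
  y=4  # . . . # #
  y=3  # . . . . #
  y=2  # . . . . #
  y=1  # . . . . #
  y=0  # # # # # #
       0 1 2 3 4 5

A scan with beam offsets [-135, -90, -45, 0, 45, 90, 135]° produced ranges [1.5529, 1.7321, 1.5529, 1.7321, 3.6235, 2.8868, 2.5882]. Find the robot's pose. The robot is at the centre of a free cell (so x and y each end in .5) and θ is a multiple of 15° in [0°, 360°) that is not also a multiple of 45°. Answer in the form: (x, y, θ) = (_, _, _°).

Enumerate (i+0.5, j+0.5, θ) over the 18 free cells and 16 admissible headings. For each, cast all 7 beams and compare to the given ranges.
  (4.5, 3.5, 30°): beam 1 = 2.5882 ≠ 1.5529 ✗
  (1.5, 2.5, 15°): beam 1 = 1.0000 ≠ 1.5529 ✗
  (4.5, 5.5, 255°): beam 1 = 0.5774 ≠ 1.5529 ✗
  (2.5, 3.5, 105°): beam 1 = 2.8868 ≠ 1.5529 ✗
  …
  (3.5, 2.5, 60°): r_1=1.5529, r_2=1.7321, r_3=1.5529, r_4=1.7321, r_5=3.6235, r_6=2.8868, r_7=2.5882 — all match ✓
Unique over the lattice → pose = (3.5, 2.5, 60°).

(x, y, θ) = (3.5, 2.5, 60°)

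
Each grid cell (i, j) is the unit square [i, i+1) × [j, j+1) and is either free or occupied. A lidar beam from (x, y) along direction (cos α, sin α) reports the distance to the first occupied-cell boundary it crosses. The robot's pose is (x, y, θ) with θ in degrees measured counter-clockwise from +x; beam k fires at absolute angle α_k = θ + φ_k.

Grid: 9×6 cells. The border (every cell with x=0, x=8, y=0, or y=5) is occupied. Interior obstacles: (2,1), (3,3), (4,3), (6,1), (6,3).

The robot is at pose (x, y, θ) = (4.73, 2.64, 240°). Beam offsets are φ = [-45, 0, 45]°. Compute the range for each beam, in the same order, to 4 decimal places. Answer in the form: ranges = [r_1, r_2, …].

beam 1: φ=-45°, α=195°
  d=(-0.9659,-0.2588)  start (4,2)  tX=0.7558 tY=2.4728  stride 1/|dx|=1.0353 1/|dy|=3.8637
    cross x-line → (3,2), t=0.7558
    cross x-line → (2,2), t=1.7910
    cross y-line → (2,1), t=2.4728 (wall)
  → r_1 = 2.4728
beam 2: φ=0°, α=240°
  d=(-0.5000,-0.8660)  start (4,2)  tX=1.4600 tY=0.7390  stride 1/|dx|=2.0000 1/|dy|=1.1547
    cross y-line → (4,1), t=0.7390
    cross x-line → (3,1), t=1.4600
    cross y-line → (3,0), t=1.8937 (wall)
  → r_2 = 1.8937
beam 3: φ=45°, α=285°
  d=(0.2588,-0.9659)  start (4,2)  tX=1.0432 tY=0.6626  stride 1/|dx|=3.8637 1/|dy|=1.0353
    cross y-line → (4,1), t=0.6626
    cross x-line → (5,1), t=1.0432
    cross y-line → (5,0), t=1.6979 (wall)
  → r_3 = 1.6979

ranges = [2.4728, 1.8937, 1.6979]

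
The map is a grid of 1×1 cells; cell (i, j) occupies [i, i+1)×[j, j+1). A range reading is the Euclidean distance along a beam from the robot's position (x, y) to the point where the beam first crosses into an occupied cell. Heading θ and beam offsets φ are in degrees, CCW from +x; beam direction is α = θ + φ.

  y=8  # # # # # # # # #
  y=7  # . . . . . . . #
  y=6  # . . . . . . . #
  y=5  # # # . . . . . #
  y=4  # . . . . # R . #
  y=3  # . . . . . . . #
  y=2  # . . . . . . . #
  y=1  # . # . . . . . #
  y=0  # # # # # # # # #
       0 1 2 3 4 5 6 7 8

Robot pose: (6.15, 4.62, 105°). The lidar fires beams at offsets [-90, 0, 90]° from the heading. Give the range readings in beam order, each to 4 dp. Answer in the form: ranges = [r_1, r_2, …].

beam 1: φ=-90°, α=15°
  direction (0.9659, 0.2588); cell (6,4); t to first gridline: x 0.8800, y 1.4682 (then +1.0353 / +3.8637)
    (7,4) via x @ 0.8800
    (7,5) via y @ 1.4682
    (8,5) via x @ 1.9153  # hit
  → r_1 = 1.9153
beam 2: φ=0°, α=105°
  direction (-0.2588, 0.9659); cell (6,4); t to first gridline: x 0.5796, y 0.3934 (then +3.8637 / +1.0353)
    (6,5) via y @ 0.3934
    (5,5) via x @ 0.5796
    (5,6) via y @ 1.4287
    (5,7) via y @ 2.4640
    (5,8) via y @ 3.4992  # hit
  → r_2 = 3.4992
beam 3: φ=90°, α=195°
  direction (-0.9659, -0.2588); cell (6,4); t to first gridline: x 0.1553, y 2.3955 (then +1.0353 / +3.8637)
    (5,4) via x @ 0.1553  # hit
  → r_3 = 0.1553

ranges = [1.9153, 3.4992, 0.1553]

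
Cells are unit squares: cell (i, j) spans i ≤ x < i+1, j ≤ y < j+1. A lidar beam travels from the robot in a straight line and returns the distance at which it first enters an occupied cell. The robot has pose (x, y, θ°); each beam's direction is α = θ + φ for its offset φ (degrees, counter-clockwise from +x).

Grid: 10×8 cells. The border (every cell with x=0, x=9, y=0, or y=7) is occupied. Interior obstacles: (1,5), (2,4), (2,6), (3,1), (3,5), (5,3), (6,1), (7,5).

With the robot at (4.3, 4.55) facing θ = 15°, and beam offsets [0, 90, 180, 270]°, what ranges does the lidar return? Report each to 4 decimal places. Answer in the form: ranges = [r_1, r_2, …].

ranges = [2.7952, 1.1591, 1.3459, 3.6752]

beam 1: φ=0°, α=15°
  dir = (cos 15°, sin 15°) = (0.9659, 0.2588); from cell (4,4)
  next x-line at t=0.7247, next y-line at t=1.7387; Δt_x=1.0353, Δt_y=3.8637
    x: enter (5,4) at t=0.7247
    y: enter (5,5) at t=1.7387
    x: enter (6,5) at t=1.7600
    x: enter (7,5) at t=2.7952 ← occupied
  → r_1 = 2.7952
beam 2: φ=90°, α=105°
  dir = (cos 105°, sin 105°) = (-0.2588, 0.9659); from cell (4,4)
  next x-line at t=1.1591, next y-line at t=0.4659; Δt_x=3.8637, Δt_y=1.0353
    y: enter (4,5) at t=0.4659
    x: enter (3,5) at t=1.1591 ← occupied
  → r_2 = 1.1591
beam 3: φ=180°, α=195°
  dir = (cos 195°, sin 195°) = (-0.9659, -0.2588); from cell (4,4)
  next x-line at t=0.3106, next y-line at t=2.1250; Δt_x=1.0353, Δt_y=3.8637
    x: enter (3,4) at t=0.3106
    x: enter (2,4) at t=1.3459 ← occupied
  → r_3 = 1.3459
beam 4: φ=270°, α=285°
  dir = (cos 285°, sin 285°) = (0.2588, -0.9659); from cell (4,4)
  next x-line at t=2.7046, next y-line at t=0.5694; Δt_x=3.8637, Δt_y=1.0353
    y: enter (4,3) at t=0.5694
    y: enter (4,2) at t=1.6047
    y: enter (4,1) at t=2.6400
    x: enter (5,1) at t=2.7046
    y: enter (5,0) at t=3.6752 ← occupied
  → r_4 = 3.6752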